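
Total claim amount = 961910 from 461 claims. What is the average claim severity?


severity = total / number
= 961910 / 461
= 2086.5727


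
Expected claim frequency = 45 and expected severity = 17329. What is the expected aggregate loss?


E[S] = E[N] * E[X]
= 45 * 17329
= 779805


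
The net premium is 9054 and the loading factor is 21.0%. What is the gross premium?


Gross = net * (1 + loading)
= 9054 * (1 + 0.21)
= 9054 * 1.21
= 10955.34


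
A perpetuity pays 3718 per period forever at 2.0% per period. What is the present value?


PV = PMT / i
= 3718 / 0.02
= 185900.0


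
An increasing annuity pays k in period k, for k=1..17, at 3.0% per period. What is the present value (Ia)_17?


(Ia)_n = sum_{k=1}^{n} k * v^k, v = 1/(1+i)
v = 0.970874
Sum computed term by term:
(Ia)_17 = 109.1941


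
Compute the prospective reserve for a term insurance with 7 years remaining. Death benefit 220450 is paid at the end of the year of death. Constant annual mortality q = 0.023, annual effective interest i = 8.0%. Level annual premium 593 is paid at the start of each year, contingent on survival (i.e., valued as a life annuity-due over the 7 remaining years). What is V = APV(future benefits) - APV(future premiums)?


v = 1/(1+i) = 0.925926
APV(future benefits) per unit = sum_{k=0}^{6} k_p_x * q * v^(k+1) = 0.112591
APV(future benefits) = 220450 * 0.112591 = 24820.7122
Life annuity-due factor ä_{x:7} = sum_{k=0}^{6} k_p_x * v^k = 5.286887
APV(future premiums) = 593 * 5.286887 = 3135.1242
V = 24820.7122 - 3135.1242
= 21685.588


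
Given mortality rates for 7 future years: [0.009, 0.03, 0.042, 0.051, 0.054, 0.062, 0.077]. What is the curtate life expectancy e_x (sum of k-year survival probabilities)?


e_x = sum_{k=1}^{n} k_p_x
k_p_x values:
  1_p_x = 0.991
  2_p_x = 0.96127
  3_p_x = 0.920897
  4_p_x = 0.873931
  5_p_x = 0.826739
  6_p_x = 0.775481
  7_p_x = 0.715769
e_x = 6.0651


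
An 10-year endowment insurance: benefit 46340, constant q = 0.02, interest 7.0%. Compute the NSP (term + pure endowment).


Term component = 6020.5095
Pure endowment = 10_p_x * v^10 * benefit = 0.817073 * 0.508349 * 46340 = 19247.7075
NSP = 25268.2169


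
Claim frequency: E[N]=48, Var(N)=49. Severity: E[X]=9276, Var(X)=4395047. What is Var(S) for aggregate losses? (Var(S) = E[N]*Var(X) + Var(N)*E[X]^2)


Var(S) = E[N]*Var(X) + Var(N)*E[X]^2
= 48*4395047 + 49*9276^2
= 210962256 + 4216164624
= 4.4271e+09


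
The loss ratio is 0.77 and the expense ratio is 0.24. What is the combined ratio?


Combined ratio = loss ratio + expense ratio
= 0.77 + 0.24
= 1.01


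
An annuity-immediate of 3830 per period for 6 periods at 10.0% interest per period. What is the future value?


FV = PMT * ((1+i)^n - 1) / i
= 3830 * ((1.1)^6 - 1) / 0.1
= 3830 * (1.771561 - 1) / 0.1
= 29550.7863


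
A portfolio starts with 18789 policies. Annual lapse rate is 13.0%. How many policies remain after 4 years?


remaining = initial * (1 - lapse)^years
= 18789 * (1 - 0.13)^4
= 18789 * 0.572898
= 10764.1732


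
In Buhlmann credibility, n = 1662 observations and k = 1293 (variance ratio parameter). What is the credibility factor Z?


Z = n / (n + k)
= 1662 / (1662 + 1293)
= 1662 / 2955
= 0.5624


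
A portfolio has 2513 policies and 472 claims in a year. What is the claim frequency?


frequency = claims / policies
= 472 / 2513
= 0.1878


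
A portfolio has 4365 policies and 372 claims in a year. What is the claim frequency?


frequency = claims / policies
= 372 / 4365
= 0.0852


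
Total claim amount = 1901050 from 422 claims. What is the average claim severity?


severity = total / number
= 1901050 / 422
= 4504.8578


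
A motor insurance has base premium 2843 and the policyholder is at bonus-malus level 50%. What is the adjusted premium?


adjusted = base * BM_level / 100
= 2843 * 50 / 100
= 2843 * 0.5
= 1421.5


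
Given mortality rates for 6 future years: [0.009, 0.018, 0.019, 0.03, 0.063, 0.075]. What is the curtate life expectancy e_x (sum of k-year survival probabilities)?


e_x = sum_{k=1}^{n} k_p_x
k_p_x values:
  1_p_x = 0.991
  2_p_x = 0.973162
  3_p_x = 0.954672
  4_p_x = 0.926032
  5_p_x = 0.867692
  6_p_x = 0.802615
e_x = 5.5152


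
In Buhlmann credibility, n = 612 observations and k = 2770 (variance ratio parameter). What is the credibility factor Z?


Z = n / (n + k)
= 612 / (612 + 2770)
= 612 / 3382
= 0.181


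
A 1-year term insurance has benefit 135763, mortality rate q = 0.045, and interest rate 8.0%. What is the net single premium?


NSP = benefit * q * v
v = 1/(1+i) = 0.925926
NSP = 135763 * 0.045 * 0.925926
= 5656.7917


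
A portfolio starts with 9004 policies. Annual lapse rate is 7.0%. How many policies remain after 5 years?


remaining = initial * (1 - lapse)^years
= 9004 * (1 - 0.07)^5
= 9004 * 0.695688
= 6263.9781


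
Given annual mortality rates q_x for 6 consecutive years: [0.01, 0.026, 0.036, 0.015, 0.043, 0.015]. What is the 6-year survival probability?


p_k = 1 - q_k for each year
Survival = product of (1 - q_k)
= 0.99 * 0.974 * 0.964 * 0.985 * 0.957 * 0.985
= 0.8631


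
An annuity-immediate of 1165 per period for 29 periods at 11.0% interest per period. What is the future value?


FV = PMT * ((1+i)^n - 1) / i
= 1165 * ((1.11)^29 - 1) / 0.11
= 1165 * (20.623691 - 1) / 0.11
= 207832.7232


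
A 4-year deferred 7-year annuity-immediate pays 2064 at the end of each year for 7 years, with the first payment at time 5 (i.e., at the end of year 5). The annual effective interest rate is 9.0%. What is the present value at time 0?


PV at time 4 of the 7-year annuity-immediate:
a_n = 2064 * (1-(1+0.09)^(-7))/0.09 = 10388.0147
Discount back 4 years to time 0:
PV = 10388.0147 * (1+0.09)^(-4)
= 10388.0147 * 0.708425
= 7359.1315


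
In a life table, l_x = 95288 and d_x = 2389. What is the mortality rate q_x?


q_x = d_x / l_x
= 2389 / 95288
= 0.0251


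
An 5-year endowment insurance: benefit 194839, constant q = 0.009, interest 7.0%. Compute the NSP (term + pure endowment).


Term component = 7070.27
Pure endowment = 5_p_x * v^5 * benefit = 0.955803 * 0.712986 * 194839 = 132777.7411
NSP = 139848.0111


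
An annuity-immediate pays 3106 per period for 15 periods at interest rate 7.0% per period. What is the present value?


PV = PMT * (1 - (1+i)^(-n)) / i
= 3106 * (1 - (1+0.07)^(-15)) / 0.07
= 3106 * (1 - 0.362446) / 0.07
= 3106 * 9.107914
= 28289.1809


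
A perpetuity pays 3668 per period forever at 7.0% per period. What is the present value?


PV = PMT / i
= 3668 / 0.07
= 52400.0


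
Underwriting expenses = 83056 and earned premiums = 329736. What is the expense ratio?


Expense ratio = expenses / premiums
= 83056 / 329736
= 0.2519


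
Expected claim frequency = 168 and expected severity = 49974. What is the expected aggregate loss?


E[S] = E[N] * E[X]
= 168 * 49974
= 8.3956e+06


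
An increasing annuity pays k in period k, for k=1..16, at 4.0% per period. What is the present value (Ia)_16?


(Ia)_n = sum_{k=1}^{n} k * v^k, v = 1/(1+i)
v = 0.961538
Sum computed term by term:
(Ia)_16 = 89.3964


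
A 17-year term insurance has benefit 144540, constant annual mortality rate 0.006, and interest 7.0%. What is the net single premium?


NSP = benefit * sum_{k=0}^{n-1} k_p_x * q * v^(k+1)
With constant q=0.006, v=0.934579
Sum = 0.056385
NSP = 144540 * 0.056385
= 8149.9083


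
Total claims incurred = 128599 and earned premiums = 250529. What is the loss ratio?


Loss ratio = claims / premiums
= 128599 / 250529
= 0.5133


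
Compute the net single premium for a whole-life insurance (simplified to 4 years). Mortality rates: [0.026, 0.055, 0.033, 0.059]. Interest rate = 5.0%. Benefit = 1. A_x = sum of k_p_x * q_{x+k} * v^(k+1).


v = 0.952381
Year 0: k_p_x=1.0, q=0.026, term=0.024762
Year 1: k_p_x=0.974, q=0.055, term=0.04859
Year 2: k_p_x=0.92043, q=0.033, term=0.026238
Year 3: k_p_x=0.890056, q=0.059, term=0.043203
A_x = 0.1428


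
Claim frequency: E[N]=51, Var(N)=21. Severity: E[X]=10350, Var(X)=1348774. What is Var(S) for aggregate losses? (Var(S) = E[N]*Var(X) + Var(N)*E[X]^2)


Var(S) = E[N]*Var(X) + Var(N)*E[X]^2
= 51*1348774 + 21*10350^2
= 68787474 + 2249572500
= 2.3184e+09


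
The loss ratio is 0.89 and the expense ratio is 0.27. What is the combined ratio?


Combined ratio = loss ratio + expense ratio
= 0.89 + 0.27
= 1.16


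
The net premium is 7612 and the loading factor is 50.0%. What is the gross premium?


Gross = net * (1 + loading)
= 7612 * (1 + 0.5)
= 7612 * 1.5
= 11418.0


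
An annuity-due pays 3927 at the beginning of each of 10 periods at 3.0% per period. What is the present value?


PV_due = PMT * (1-(1+i)^(-n))/i * (1+i)
PV_immediate = 33498.1065
PV_due = 33498.1065 * 1.03
= 34503.0497


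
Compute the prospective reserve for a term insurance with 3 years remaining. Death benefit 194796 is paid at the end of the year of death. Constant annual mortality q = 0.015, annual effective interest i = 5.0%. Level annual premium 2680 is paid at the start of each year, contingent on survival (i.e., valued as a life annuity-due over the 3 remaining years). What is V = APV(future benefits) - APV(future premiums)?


v = 1/(1+i) = 0.952381
APV(future benefits) per unit = sum_{k=0}^{2} k_p_x * q * v^(k+1) = 0.040259
APV(future benefits) = 194796 * 0.040259 = 7842.2585
Life annuity-due factor ä_{x:3} = sum_{k=0}^{2} k_p_x * v^k = 2.818118
APV(future premiums) = 2680 * 2.818118 = 7552.556
V = 7842.2585 - 7552.556
= 289.7025


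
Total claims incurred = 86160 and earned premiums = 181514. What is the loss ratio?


Loss ratio = claims / premiums
= 86160 / 181514
= 0.4747


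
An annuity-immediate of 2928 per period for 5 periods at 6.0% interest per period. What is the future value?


FV = PMT * ((1+i)^n - 1) / i
= 2928 * ((1.06)^5 - 1) / 0.06
= 2928 * (1.338226 - 1) / 0.06
= 16505.4082


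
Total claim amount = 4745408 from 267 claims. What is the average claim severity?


severity = total / number
= 4745408 / 267
= 17773.0637


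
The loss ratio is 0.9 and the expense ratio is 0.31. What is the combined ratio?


Combined ratio = loss ratio + expense ratio
= 0.9 + 0.31
= 1.21


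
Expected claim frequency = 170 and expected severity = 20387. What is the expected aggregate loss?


E[S] = E[N] * E[X]
= 170 * 20387
= 3.4658e+06


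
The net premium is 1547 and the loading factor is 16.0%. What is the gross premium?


Gross = net * (1 + loading)
= 1547 * (1 + 0.16)
= 1547 * 1.16
= 1794.52


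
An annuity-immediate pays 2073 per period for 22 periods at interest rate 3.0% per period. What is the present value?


PV = PMT * (1 - (1+i)^(-n)) / i
= 2073 * (1 - (1+0.03)^(-22)) / 0.03
= 2073 * (1 - 0.521893) / 0.03
= 2073 * 15.936917
= 33037.2282


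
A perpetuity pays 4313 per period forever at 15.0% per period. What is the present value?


PV = PMT / i
= 4313 / 0.15
= 28753.3333


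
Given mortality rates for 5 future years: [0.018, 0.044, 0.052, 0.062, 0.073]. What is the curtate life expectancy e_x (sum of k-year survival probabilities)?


e_x = sum_{k=1}^{n} k_p_x
k_p_x values:
  1_p_x = 0.982
  2_p_x = 0.938792
  3_p_x = 0.889975
  4_p_x = 0.834796
  5_p_x = 0.773856
e_x = 4.4194


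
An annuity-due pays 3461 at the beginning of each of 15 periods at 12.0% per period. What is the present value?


PV_due = PMT * (1-(1+i)^(-n))/i * (1+i)
PV_immediate = 23572.402
PV_due = 23572.402 * 1.12
= 26401.0902


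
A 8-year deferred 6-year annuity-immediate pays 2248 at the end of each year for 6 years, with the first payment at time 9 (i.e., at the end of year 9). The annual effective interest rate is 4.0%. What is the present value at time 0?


PV at time 8 of the 6-year annuity-immediate:
a_n = 2248 * (1-(1+0.04)^(-6))/0.04 = 11784.3237
Discount back 8 years to time 0:
PV = 11784.3237 * (1+0.04)^(-8)
= 11784.3237 * 0.73069
= 8610.6899


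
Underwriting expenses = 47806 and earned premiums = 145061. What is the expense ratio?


Expense ratio = expenses / premiums
= 47806 / 145061
= 0.3296


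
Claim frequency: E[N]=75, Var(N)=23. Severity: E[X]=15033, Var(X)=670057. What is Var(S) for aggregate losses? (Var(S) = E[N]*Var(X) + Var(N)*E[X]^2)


Var(S) = E[N]*Var(X) + Var(N)*E[X]^2
= 75*670057 + 23*15033^2
= 50254275 + 5197795047
= 5.2480e+09


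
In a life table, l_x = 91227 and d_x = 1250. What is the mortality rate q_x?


q_x = d_x / l_x
= 1250 / 91227
= 0.0137


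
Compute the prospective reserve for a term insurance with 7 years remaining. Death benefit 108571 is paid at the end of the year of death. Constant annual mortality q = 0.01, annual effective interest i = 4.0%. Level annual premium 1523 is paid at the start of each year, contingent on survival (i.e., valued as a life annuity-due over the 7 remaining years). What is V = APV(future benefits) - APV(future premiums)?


v = 1/(1+i) = 0.961538
APV(future benefits) per unit = sum_{k=0}^{6} k_p_x * q * v^(k+1) = 0.058341
APV(future benefits) = 108571 * 0.058341 = 6334.1828
Life annuity-due factor ä_{x:7} = sum_{k=0}^{6} k_p_x * v^k = 6.067504
APV(future premiums) = 1523 * 6.067504 = 9240.8091
V = 6334.1828 - 9240.8091
= -2906.6263


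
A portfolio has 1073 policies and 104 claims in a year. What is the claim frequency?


frequency = claims / policies
= 104 / 1073
= 0.0969


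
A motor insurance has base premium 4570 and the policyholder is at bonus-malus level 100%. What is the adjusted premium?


adjusted = base * BM_level / 100
= 4570 * 100 / 100
= 4570 * 1.0
= 4570.0


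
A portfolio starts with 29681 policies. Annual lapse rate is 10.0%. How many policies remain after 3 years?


remaining = initial * (1 - lapse)^years
= 29681 * (1 - 0.1)^3
= 29681 * 0.729
= 21637.449


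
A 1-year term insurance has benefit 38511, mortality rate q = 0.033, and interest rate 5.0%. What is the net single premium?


NSP = benefit * q * v
v = 1/(1+i) = 0.952381
NSP = 38511 * 0.033 * 0.952381
= 1210.3457


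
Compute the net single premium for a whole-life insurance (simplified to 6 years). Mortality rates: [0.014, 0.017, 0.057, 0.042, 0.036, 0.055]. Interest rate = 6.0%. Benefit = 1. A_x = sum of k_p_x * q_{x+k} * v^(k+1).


v = 0.943396
Year 0: k_p_x=1.0, q=0.014, term=0.013208
Year 1: k_p_x=0.986, q=0.017, term=0.014918
Year 2: k_p_x=0.969238, q=0.057, term=0.046386
Year 3: k_p_x=0.913991, q=0.042, term=0.030407
Year 4: k_p_x=0.875604, q=0.036, term=0.023555
Year 5: k_p_x=0.844082, q=0.055, term=0.032727
A_x = 0.1612


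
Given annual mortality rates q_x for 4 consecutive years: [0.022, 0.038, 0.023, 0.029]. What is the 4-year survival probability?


p_k = 1 - q_k for each year
Survival = product of (1 - q_k)
= 0.978 * 0.962 * 0.977 * 0.971
= 0.8925


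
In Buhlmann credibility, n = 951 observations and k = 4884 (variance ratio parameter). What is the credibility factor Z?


Z = n / (n + k)
= 951 / (951 + 4884)
= 951 / 5835
= 0.163


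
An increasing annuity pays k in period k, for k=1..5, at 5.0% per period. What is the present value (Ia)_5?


(Ia)_n = sum_{k=1}^{n} k * v^k, v = 1/(1+i)
v = 0.952381
Sum computed term by term:
(Ia)_5 = 12.5664


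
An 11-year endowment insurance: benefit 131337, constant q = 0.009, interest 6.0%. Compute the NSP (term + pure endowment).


Term component = 8960.8352
Pure endowment = 11_p_x * v^11 * benefit = 0.905337 * 0.526788 * 131337 = 62637.2631
NSP = 71598.0984


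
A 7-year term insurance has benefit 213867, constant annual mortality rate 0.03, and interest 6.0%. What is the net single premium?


NSP = benefit * sum_{k=0}^{n-1} k_p_x * q * v^(k+1)
With constant q=0.03, v=0.943396
Sum = 0.154215
NSP = 213867 * 0.154215
= 32981.518


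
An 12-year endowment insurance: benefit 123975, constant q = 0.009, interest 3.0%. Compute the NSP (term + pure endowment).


Term component = 10606.4373
Pure endowment = 12_p_x * v^12 * benefit = 0.897189 * 0.70138 * 123975 = 78013.7716
NSP = 88620.2089


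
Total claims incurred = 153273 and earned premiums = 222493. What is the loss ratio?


Loss ratio = claims / premiums
= 153273 / 222493
= 0.6889


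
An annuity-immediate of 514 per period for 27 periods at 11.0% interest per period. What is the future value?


FV = PMT * ((1+i)^n - 1) / i
= 514 * ((1.11)^27 - 1) / 0.11
= 514 * (16.73865 - 1) / 0.11
= 73542.4189


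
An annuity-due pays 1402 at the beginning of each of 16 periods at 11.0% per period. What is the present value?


PV_due = PMT * (1-(1+i)^(-n))/i * (1+i)
PV_immediate = 10345.5848
PV_due = 10345.5848 * 1.11
= 11483.5991


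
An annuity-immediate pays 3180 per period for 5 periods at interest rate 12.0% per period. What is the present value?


PV = PMT * (1 - (1+i)^(-n)) / i
= 3180 * (1 - (1+0.12)^(-5)) / 0.12
= 3180 * (1 - 0.567427) / 0.12
= 3180 * 3.604776
= 11463.1883


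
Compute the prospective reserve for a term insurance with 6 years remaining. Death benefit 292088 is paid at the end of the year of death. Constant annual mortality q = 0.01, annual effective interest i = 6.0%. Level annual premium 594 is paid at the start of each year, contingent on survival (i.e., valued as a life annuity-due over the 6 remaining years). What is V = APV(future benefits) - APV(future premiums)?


v = 1/(1+i) = 0.943396
APV(future benefits) per unit = sum_{k=0}^{5} k_p_x * q * v^(k+1) = 0.048042
APV(future benefits) = 292088 * 0.048042 = 14032.4769
Life annuity-due factor ä_{x:6} = sum_{k=0}^{5} k_p_x * v^k = 5.092447
APV(future premiums) = 594 * 5.092447 = 3024.9133
V = 14032.4769 - 3024.9133
= 11007.5636


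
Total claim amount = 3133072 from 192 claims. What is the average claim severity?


severity = total / number
= 3133072 / 192
= 16318.0833


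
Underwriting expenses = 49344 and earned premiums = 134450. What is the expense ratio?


Expense ratio = expenses / premiums
= 49344 / 134450
= 0.367


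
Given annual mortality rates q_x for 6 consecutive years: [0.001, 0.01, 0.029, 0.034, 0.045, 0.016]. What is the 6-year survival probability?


p_k = 1 - q_k for each year
Survival = product of (1 - q_k)
= 0.999 * 0.99 * 0.971 * 0.966 * 0.955 * 0.984
= 0.8718


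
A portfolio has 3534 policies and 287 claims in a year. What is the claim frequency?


frequency = claims / policies
= 287 / 3534
= 0.0812


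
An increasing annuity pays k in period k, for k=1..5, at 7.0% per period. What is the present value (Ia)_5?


(Ia)_n = sum_{k=1}^{n} k * v^k, v = 1/(1+i)
v = 0.934579
Sum computed term by term:
(Ia)_5 = 11.7469


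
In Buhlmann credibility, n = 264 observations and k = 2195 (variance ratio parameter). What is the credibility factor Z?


Z = n / (n + k)
= 264 / (264 + 2195)
= 264 / 2459
= 0.1074


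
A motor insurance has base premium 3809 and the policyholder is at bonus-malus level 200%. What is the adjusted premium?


adjusted = base * BM_level / 100
= 3809 * 200 / 100
= 3809 * 2.0
= 7618.0


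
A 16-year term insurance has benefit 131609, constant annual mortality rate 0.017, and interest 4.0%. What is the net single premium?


NSP = benefit * sum_{k=0}^{n-1} k_p_x * q * v^(k+1)
With constant q=0.017, v=0.961538
Sum = 0.177215
NSP = 131609 * 0.177215
= 23323.0271


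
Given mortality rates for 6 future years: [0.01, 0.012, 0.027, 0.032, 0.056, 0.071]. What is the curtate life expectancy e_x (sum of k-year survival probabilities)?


e_x = sum_{k=1}^{n} k_p_x
k_p_x values:
  1_p_x = 0.99
  2_p_x = 0.97812
  3_p_x = 0.951711
  4_p_x = 0.921256
  5_p_x = 0.869666
  6_p_x = 0.807919
e_x = 5.5187


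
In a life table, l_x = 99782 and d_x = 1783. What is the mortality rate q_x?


q_x = d_x / l_x
= 1783 / 99782
= 0.0179


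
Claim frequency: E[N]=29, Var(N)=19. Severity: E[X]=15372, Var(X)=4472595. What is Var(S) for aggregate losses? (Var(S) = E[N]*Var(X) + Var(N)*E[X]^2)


Var(S) = E[N]*Var(X) + Var(N)*E[X]^2
= 29*4472595 + 19*15372^2
= 129705255 + 4489669296
= 4.6194e+09


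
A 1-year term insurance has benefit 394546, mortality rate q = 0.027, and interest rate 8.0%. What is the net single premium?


NSP = benefit * q * v
v = 1/(1+i) = 0.925926
NSP = 394546 * 0.027 * 0.925926
= 9863.65


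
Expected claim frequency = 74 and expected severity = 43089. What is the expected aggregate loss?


E[S] = E[N] * E[X]
= 74 * 43089
= 3.1886e+06


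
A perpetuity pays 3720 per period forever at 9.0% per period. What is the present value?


PV = PMT / i
= 3720 / 0.09
= 41333.3333


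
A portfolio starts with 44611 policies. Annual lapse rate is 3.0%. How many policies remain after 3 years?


remaining = initial * (1 - lapse)^years
= 44611 * (1 - 0.03)^3
= 44611 * 0.912673
= 40715.2552


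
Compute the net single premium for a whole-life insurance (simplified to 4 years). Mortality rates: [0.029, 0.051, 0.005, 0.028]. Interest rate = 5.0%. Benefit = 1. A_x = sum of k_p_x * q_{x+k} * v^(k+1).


v = 0.952381
Year 0: k_p_x=1.0, q=0.029, term=0.027619
Year 1: k_p_x=0.971, q=0.051, term=0.044917
Year 2: k_p_x=0.921479, q=0.005, term=0.00398
Year 3: k_p_x=0.916872, q=0.028, term=0.021121
A_x = 0.0976


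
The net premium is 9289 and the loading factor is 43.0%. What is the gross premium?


Gross = net * (1 + loading)
= 9289 * (1 + 0.43)
= 9289 * 1.43
= 13283.27


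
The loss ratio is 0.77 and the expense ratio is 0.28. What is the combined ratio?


Combined ratio = loss ratio + expense ratio
= 0.77 + 0.28
= 1.05


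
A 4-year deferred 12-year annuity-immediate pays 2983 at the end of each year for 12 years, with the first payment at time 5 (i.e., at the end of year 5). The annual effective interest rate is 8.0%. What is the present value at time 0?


PV at time 4 of the 12-year annuity-immediate:
a_n = 2983 * (1-(1+0.08)^(-12))/0.08 = 22480.1207
Discount back 4 years to time 0:
PV = 22480.1207 * (1+0.08)^(-4)
= 22480.1207 * 0.73503
= 16523.5598


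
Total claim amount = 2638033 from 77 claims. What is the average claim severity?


severity = total / number
= 2638033 / 77
= 34260.1688


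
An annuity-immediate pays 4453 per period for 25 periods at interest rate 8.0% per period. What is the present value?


PV = PMT * (1 - (1+i)^(-n)) / i
= 4453 * (1 - (1+0.08)^(-25)) / 0.08
= 4453 * (1 - 0.146018) / 0.08
= 4453 * 10.674776
= 47534.7784


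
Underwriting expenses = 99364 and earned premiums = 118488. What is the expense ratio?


Expense ratio = expenses / premiums
= 99364 / 118488
= 0.8386


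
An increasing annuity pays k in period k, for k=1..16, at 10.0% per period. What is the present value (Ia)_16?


(Ia)_n = sum_{k=1}^{n} k * v^k, v = 1/(1+i)
v = 0.909091
Sum computed term by term:
(Ia)_16 = 51.2401


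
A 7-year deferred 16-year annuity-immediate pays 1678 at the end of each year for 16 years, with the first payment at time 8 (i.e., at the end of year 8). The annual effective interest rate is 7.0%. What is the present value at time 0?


PV at time 7 of the 16-year annuity-immediate:
a_n = 1678 * (1-(1+0.07)^(-16))/0.07 = 15851.4764
Discount back 7 years to time 0:
PV = 15851.4764 * (1+0.07)^(-7)
= 15851.4764 * 0.62275
= 9871.5028


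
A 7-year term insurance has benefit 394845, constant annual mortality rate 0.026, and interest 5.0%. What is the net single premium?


NSP = benefit * sum_{k=0}^{n-1} k_p_x * q * v^(k+1)
With constant q=0.026, v=0.952381
Sum = 0.139921
NSP = 394845 * 0.139921
= 55247.1053


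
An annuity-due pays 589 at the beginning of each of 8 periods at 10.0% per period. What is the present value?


PV_due = PMT * (1-(1+i)^(-n))/i * (1+i)
PV_immediate = 3142.2715
PV_due = 3142.2715 * 1.1
= 3456.4987


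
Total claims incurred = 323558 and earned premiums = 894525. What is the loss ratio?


Loss ratio = claims / premiums
= 323558 / 894525
= 0.3617


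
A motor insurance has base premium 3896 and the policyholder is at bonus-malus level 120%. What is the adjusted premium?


adjusted = base * BM_level / 100
= 3896 * 120 / 100
= 3896 * 1.2
= 4675.2


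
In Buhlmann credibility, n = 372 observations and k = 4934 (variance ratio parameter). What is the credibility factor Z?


Z = n / (n + k)
= 372 / (372 + 4934)
= 372 / 5306
= 0.0701


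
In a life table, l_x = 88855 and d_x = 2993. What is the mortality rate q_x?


q_x = d_x / l_x
= 2993 / 88855
= 0.0337


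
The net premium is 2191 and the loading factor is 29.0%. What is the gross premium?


Gross = net * (1 + loading)
= 2191 * (1 + 0.29)
= 2191 * 1.29
= 2826.39


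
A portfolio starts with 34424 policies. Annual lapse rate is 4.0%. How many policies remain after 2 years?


remaining = initial * (1 - lapse)^years
= 34424 * (1 - 0.04)^2
= 34424 * 0.9216
= 31725.1584


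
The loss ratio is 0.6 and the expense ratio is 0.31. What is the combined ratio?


Combined ratio = loss ratio + expense ratio
= 0.6 + 0.31
= 0.91


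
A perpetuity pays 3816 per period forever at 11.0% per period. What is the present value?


PV = PMT / i
= 3816 / 0.11
= 34690.9091


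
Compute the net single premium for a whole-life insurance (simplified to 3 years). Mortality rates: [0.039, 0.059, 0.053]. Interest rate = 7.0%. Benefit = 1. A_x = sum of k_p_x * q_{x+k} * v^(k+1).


v = 0.934579
Year 0: k_p_x=1.0, q=0.039, term=0.036449
Year 1: k_p_x=0.961, q=0.059, term=0.049523
Year 2: k_p_x=0.904301, q=0.053, term=0.039123
A_x = 0.1251


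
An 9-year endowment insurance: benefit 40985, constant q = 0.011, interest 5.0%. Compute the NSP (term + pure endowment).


Term component = 3078.0231
Pure endowment = 9_p_x * v^9 * benefit = 0.905246 * 0.644609 * 40985 = 23915.963
NSP = 26993.986


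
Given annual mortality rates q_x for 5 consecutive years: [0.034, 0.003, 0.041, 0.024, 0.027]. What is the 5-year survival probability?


p_k = 1 - q_k for each year
Survival = product of (1 - q_k)
= 0.966 * 0.997 * 0.959 * 0.976 * 0.973
= 0.8771


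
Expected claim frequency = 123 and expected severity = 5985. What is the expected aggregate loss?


E[S] = E[N] * E[X]
= 123 * 5985
= 736155


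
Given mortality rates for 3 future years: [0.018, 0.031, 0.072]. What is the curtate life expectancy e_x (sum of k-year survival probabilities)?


e_x = sum_{k=1}^{n} k_p_x
k_p_x values:
  1_p_x = 0.982
  2_p_x = 0.951558
  3_p_x = 0.883046
e_x = 2.8166


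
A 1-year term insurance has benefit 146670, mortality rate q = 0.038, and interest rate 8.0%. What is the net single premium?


NSP = benefit * q * v
v = 1/(1+i) = 0.925926
NSP = 146670 * 0.038 * 0.925926
= 5160.6111


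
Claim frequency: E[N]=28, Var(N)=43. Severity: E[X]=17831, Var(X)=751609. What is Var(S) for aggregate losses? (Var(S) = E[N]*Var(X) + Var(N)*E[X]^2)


Var(S) = E[N]*Var(X) + Var(N)*E[X]^2
= 28*751609 + 43*17831^2
= 21045052 + 13671616123
= 1.3693e+10


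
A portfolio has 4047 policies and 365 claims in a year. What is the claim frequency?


frequency = claims / policies
= 365 / 4047
= 0.0902


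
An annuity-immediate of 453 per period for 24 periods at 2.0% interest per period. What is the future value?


FV = PMT * ((1+i)^n - 1) / i
= 453 * ((1.02)^24 - 1) / 0.02
= 453 * (1.608437 - 1) / 0.02
= 13781.1037


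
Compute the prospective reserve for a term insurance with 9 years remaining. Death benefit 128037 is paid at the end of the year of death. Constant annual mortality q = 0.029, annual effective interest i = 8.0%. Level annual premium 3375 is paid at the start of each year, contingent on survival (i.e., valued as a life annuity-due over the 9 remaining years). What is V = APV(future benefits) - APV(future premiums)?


v = 1/(1+i) = 0.925926
APV(future benefits) per unit = sum_{k=0}^{8} k_p_x * q * v^(k+1) = 0.16393
APV(future benefits) = 128037 * 0.16393 = 20989.1504
Life annuity-due factor ä_{x:9} = sum_{k=0}^{8} k_p_x * v^k = 6.104992
APV(future premiums) = 3375 * 6.104992 = 20604.3494
V = 20989.1504 - 20604.3494
= 384.8011


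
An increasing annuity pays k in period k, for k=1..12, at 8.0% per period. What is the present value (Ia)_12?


(Ia)_n = sum_{k=1}^{n} k * v^k, v = 1/(1+i)
v = 0.925926
Sum computed term by term:
(Ia)_12 = 42.17


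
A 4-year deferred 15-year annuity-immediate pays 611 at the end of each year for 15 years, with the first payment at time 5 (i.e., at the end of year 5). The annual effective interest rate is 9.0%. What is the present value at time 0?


PV at time 4 of the 15-year annuity-immediate:
a_n = 611 * (1-(1+0.09)^(-15))/0.09 = 4925.0806
Discount back 4 years to time 0:
PV = 4925.0806 * (1+0.09)^(-4)
= 4925.0806 * 0.708425
= 3489.0513


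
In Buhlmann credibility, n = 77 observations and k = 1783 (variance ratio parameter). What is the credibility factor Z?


Z = n / (n + k)
= 77 / (77 + 1783)
= 77 / 1860
= 0.0414


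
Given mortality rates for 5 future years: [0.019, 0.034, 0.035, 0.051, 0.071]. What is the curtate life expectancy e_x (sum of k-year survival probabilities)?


e_x = sum_{k=1}^{n} k_p_x
k_p_x values:
  1_p_x = 0.981
  2_p_x = 0.947646
  3_p_x = 0.914478
  4_p_x = 0.86784
  5_p_x = 0.806223
e_x = 4.5172


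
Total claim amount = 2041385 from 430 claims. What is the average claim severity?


severity = total / number
= 2041385 / 430
= 4747.407


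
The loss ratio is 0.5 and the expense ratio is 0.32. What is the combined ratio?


Combined ratio = loss ratio + expense ratio
= 0.5 + 0.32
= 0.82


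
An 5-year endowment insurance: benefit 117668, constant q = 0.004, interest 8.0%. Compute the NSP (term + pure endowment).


Term component = 1865.4301
Pure endowment = 5_p_x * v^5 * benefit = 0.980159 * 0.680583 * 117668 = 78493.9685
NSP = 80359.3985


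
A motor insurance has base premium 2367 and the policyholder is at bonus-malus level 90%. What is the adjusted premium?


adjusted = base * BM_level / 100
= 2367 * 90 / 100
= 2367 * 0.9
= 2130.3


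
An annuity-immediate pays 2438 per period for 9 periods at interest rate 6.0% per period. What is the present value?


PV = PMT * (1 - (1+i)^(-n)) / i
= 2438 * (1 - (1+0.06)^(-9)) / 0.06
= 2438 * (1 - 0.591898) / 0.06
= 2438 * 6.801692
= 16582.5258


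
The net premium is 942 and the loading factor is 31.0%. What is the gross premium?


Gross = net * (1 + loading)
= 942 * (1 + 0.31)
= 942 * 1.31
= 1234.02


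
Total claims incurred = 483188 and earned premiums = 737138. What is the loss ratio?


Loss ratio = claims / premiums
= 483188 / 737138
= 0.6555


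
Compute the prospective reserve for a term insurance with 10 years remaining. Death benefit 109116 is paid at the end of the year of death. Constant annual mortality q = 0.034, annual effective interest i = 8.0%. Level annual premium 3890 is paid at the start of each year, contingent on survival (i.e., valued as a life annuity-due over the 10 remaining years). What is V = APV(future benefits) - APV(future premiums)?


v = 1/(1+i) = 0.925926
APV(future benefits) per unit = sum_{k=0}^{9} k_p_x * q * v^(k+1) = 0.200498
APV(future benefits) = 109116 * 0.200498 = 21877.5002
Life annuity-due factor ä_{x:10} = sum_{k=0}^{9} k_p_x * v^k = 6.368748
APV(future premiums) = 3890 * 6.368748 = 24774.4316
V = 21877.5002 - 24774.4316
= -2896.9314


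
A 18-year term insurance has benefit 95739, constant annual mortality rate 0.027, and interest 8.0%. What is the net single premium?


NSP = benefit * sum_{k=0}^{n-1} k_p_x * q * v^(k+1)
With constant q=0.027, v=0.925926
Sum = 0.213755
NSP = 95739 * 0.213755
= 20464.6476


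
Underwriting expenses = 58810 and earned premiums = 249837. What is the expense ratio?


Expense ratio = expenses / premiums
= 58810 / 249837
= 0.2354


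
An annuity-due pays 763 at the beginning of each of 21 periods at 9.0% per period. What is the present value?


PV_due = PMT * (1-(1+i)^(-n))/i * (1+i)
PV_immediate = 7089.982
PV_due = 7089.982 * 1.09
= 7728.0803


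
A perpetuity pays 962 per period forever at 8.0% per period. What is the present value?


PV = PMT / i
= 962 / 0.08
= 12025.0


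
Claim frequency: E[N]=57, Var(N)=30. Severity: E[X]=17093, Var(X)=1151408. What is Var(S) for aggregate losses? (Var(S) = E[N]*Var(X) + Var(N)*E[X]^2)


Var(S) = E[N]*Var(X) + Var(N)*E[X]^2
= 57*1151408 + 30*17093^2
= 65630256 + 8765119470
= 8.8307e+09


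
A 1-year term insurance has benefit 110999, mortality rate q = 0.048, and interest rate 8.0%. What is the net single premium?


NSP = benefit * q * v
v = 1/(1+i) = 0.925926
NSP = 110999 * 0.048 * 0.925926
= 4933.2889


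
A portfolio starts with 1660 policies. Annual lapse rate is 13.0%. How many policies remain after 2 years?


remaining = initial * (1 - lapse)^years
= 1660 * (1 - 0.13)^2
= 1660 * 0.7569
= 1256.454


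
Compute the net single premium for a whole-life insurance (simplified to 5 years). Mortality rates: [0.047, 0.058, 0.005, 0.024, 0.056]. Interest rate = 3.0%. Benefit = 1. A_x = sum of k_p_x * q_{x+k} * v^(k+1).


v = 0.970874
Year 0: k_p_x=1.0, q=0.047, term=0.045631
Year 1: k_p_x=0.953, q=0.058, term=0.052101
Year 2: k_p_x=0.897726, q=0.005, term=0.004108
Year 3: k_p_x=0.893237, q=0.024, term=0.019047
Year 4: k_p_x=0.8718, q=0.056, term=0.042113
A_x = 0.163


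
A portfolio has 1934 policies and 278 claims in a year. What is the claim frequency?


frequency = claims / policies
= 278 / 1934
= 0.1437


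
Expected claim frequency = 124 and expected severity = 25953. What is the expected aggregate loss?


E[S] = E[N] * E[X]
= 124 * 25953
= 3.2182e+06


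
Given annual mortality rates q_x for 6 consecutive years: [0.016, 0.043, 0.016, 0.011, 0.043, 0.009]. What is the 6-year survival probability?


p_k = 1 - q_k for each year
Survival = product of (1 - q_k)
= 0.984 * 0.957 * 0.984 * 0.989 * 0.957 * 0.991
= 0.8691


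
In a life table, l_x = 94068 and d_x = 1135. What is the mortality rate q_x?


q_x = d_x / l_x
= 1135 / 94068
= 0.0121


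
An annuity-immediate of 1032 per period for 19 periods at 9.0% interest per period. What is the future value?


FV = PMT * ((1+i)^n - 1) / i
= 1032 * ((1.09)^19 - 1) / 0.09
= 1032 * (5.141661 - 1) / 0.09
= 47491.0491


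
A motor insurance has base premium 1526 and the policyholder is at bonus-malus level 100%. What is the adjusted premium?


adjusted = base * BM_level / 100
= 1526 * 100 / 100
= 1526 * 1.0
= 1526.0


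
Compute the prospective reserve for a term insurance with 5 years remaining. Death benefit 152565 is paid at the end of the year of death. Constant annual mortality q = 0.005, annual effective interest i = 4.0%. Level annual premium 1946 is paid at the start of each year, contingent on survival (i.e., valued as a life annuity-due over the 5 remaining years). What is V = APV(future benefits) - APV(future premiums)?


v = 1/(1+i) = 0.961538
APV(future benefits) per unit = sum_{k=0}^{4} k_p_x * q * v^(k+1) = 0.022046
APV(future benefits) = 152565 * 0.022046 = 3363.4923
Life annuity-due factor ä_{x:5} = sum_{k=0}^{4} k_p_x * v^k = 4.585628
APV(future premiums) = 1946 * 4.585628 = 8923.6329
V = 3363.4923 - 8923.6329
= -5560.1406


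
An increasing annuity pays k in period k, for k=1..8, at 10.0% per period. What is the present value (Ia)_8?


(Ia)_n = sum_{k=1}^{n} k * v^k, v = 1/(1+i)
v = 0.909091
Sum computed term by term:
(Ia)_8 = 21.3636


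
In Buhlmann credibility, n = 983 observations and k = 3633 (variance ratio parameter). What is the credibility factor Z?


Z = n / (n + k)
= 983 / (983 + 3633)
= 983 / 4616
= 0.213


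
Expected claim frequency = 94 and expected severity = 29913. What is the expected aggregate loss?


E[S] = E[N] * E[X]
= 94 * 29913
= 2.8118e+06


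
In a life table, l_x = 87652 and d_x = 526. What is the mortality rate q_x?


q_x = d_x / l_x
= 526 / 87652
= 0.006


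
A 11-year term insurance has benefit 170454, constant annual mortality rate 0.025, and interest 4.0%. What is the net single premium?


NSP = benefit * sum_{k=0}^{n-1} k_p_x * q * v^(k+1)
With constant q=0.025, v=0.961538
Sum = 0.195507
NSP = 170454 * 0.195507
= 33324.957


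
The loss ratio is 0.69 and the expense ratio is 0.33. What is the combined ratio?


Combined ratio = loss ratio + expense ratio
= 0.69 + 0.33
= 1.02


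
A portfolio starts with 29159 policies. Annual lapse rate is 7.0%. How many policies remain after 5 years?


remaining = initial * (1 - lapse)^years
= 29159 * (1 - 0.07)^5
= 29159 * 0.695688
= 20285.5772


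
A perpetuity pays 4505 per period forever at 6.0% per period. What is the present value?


PV = PMT / i
= 4505 / 0.06
= 75083.3333


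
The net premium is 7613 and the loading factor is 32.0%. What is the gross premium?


Gross = net * (1 + loading)
= 7613 * (1 + 0.32)
= 7613 * 1.32
= 10049.16


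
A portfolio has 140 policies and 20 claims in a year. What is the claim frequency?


frequency = claims / policies
= 20 / 140
= 0.1429


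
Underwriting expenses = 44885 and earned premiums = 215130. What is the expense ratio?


Expense ratio = expenses / premiums
= 44885 / 215130
= 0.2086


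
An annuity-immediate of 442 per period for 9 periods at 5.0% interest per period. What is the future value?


FV = PMT * ((1+i)^n - 1) / i
= 442 * ((1.05)^9 - 1) / 0.05
= 442 * (1.551328 - 1) / 0.05
= 4873.7414


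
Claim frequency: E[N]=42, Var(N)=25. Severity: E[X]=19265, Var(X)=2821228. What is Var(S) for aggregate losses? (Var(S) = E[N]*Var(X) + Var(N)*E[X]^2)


Var(S) = E[N]*Var(X) + Var(N)*E[X]^2
= 42*2821228 + 25*19265^2
= 118491576 + 9278505625
= 9.3970e+09


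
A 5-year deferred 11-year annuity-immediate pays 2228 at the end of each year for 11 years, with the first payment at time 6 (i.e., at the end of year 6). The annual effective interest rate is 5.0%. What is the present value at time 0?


PV at time 5 of the 11-year annuity-immediate:
a_n = 2228 * (1-(1+0.05)^(-11))/0.05 = 18506.6909
Discount back 5 years to time 0:
PV = 18506.6909 * (1+0.05)^(-5)
= 18506.6909 * 0.783526
= 14500.4766


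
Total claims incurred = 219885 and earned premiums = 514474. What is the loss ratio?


Loss ratio = claims / premiums
= 219885 / 514474
= 0.4274


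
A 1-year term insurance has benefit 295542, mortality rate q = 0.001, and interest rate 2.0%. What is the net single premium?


NSP = benefit * q * v
v = 1/(1+i) = 0.980392
NSP = 295542 * 0.001 * 0.980392
= 289.7471


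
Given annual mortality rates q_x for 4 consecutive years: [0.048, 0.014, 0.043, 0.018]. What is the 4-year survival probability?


p_k = 1 - q_k for each year
Survival = product of (1 - q_k)
= 0.952 * 0.986 * 0.957 * 0.982
= 0.8821


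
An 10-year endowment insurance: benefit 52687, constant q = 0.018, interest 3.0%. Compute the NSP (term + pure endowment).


Term component = 7497.9948
Pure endowment = 10_p_x * v^10 * benefit = 0.833902 * 0.744094 * 52687 = 32692.3471
NSP = 40190.3419


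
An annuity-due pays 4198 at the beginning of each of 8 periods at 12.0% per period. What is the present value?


PV_due = PMT * (1-(1+i)^(-n))/i * (1+i)
PV_immediate = 20854.1517
PV_due = 20854.1517 * 1.12
= 23356.65


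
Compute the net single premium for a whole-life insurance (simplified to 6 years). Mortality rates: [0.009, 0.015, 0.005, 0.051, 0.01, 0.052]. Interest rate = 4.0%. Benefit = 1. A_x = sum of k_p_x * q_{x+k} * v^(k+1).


v = 0.961538
Year 0: k_p_x=1.0, q=0.009, term=0.008654
Year 1: k_p_x=0.991, q=0.015, term=0.013744
Year 2: k_p_x=0.976135, q=0.005, term=0.004339
Year 3: k_p_x=0.971254, q=0.051, term=0.042342
Year 4: k_p_x=0.92172, q=0.01, term=0.007576
Year 5: k_p_x=0.912503, q=0.052, term=0.037501
A_x = 0.1142


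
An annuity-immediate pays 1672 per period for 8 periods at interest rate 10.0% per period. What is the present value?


PV = PMT * (1 - (1+i)^(-n)) / i
= 1672 * (1 - (1+0.1)^(-8)) / 0.1
= 1672 * (1 - 0.466507) / 0.1
= 1672 * 5.334926
= 8919.9966
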